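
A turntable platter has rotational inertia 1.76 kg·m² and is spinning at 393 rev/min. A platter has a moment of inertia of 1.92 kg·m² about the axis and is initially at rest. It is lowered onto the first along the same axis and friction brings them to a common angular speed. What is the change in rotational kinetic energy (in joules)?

The coupling torques are internal; angular momentum about the shared axis is conserved.
Taking A's sense as positive: L = (1.760)(393) = 691.7 kg·m²·rpm.
Combined I = 1.760 + 1.920 = 3.680 kg·m².
ω_f = L / I = 691.7 / 3.680 = 188.0 rpm.
KE_i = ½ΣIω² = 1490 J; KE_f = ½(3.680)(19.68)² = 712.8 J.

ΔKE ≈ -778 J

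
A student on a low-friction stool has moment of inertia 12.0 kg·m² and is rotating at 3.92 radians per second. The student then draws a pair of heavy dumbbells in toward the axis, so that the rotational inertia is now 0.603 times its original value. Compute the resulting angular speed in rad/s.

No external torque acts about the spin axis, so angular momentum is conserved.
I₂ = 0.603 × 12.0 = 7.236 kg·m².
ω₂ = I₁ω₁ / I₂ = (12.00)(3.92 rad/s) / (7.236) = 6.501 rad/s.

ω₂ ≈ 6.50 rad/s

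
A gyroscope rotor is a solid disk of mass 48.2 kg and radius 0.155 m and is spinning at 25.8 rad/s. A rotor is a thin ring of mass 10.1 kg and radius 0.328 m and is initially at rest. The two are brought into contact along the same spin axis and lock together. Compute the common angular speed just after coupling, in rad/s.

|ω_f| ≈ 8.97 rad/s

No external torque acts about the common axis, so total angular momentum is conserved.
Moments of inertia: I_A = ½(48.2)(0.155)² = 0.5790 kg·m²; I_B = (10.1)(0.328)² = 1.087 kg·m².
Taking A's sense as positive: L = (0.5790)(25.8) = 14.94 kg·m²·rad/s.
Combined I = 0.5790 + 1.087 = 1.666 kg·m².
ω_f = L / I = 14.94 / 1.666 = 8.969 rad/s.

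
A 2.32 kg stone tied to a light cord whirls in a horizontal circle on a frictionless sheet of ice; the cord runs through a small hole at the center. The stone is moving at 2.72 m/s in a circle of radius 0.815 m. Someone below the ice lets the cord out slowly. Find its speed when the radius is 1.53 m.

Central (radial) force ⇒ zero torque about the center ⇒ m v r is constant.
v₂ = v₁ r₁ / r₂ = (2.72)(0.815) / (1.53) = 1.449 m/s.

v₂ ≈ 1.45 m/s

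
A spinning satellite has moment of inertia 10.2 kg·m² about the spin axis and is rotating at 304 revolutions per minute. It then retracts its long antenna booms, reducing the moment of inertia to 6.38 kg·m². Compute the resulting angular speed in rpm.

With no external torque about the axis, L is conserved: I₁ω₁ = I₂ω₂.
ω₂ = I₁ω₁ / I₂ = (10.20)(304 rpm) / (6.380) = 486.0 rpm.

ω₂ ≈ 486 rpm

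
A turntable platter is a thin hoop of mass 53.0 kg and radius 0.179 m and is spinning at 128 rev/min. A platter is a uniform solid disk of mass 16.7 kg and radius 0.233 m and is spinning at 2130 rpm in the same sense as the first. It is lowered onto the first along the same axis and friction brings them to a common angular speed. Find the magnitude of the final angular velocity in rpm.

The coupling torques are internal; angular momentum about the shared axis is conserved.
Moments of inertia: I_A = (53.0)(0.179)² = 1.698 kg·m²; I_B = ½(16.7)(0.233)² = 0.4533 kg·m².
Taking A's sense as positive: L = (1.698)(128) + (0.4533)(2130) = 1183 kg·m²·rpm.
Combined I = 1.698 + 0.4533 = 2.151 kg·m².
ω_f = L / I = 1183 / 2.151 = 549.8 rpm.

|ω_f| ≈ 550 rpm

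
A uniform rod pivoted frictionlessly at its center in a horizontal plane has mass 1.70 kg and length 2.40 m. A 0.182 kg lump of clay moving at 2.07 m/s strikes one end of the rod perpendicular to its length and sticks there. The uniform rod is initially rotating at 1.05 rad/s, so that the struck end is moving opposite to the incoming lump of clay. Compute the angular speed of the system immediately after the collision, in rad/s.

|ω_f| ≈ 0.375 rad/s

The axle reaction passes through the pivot and exerts no torque about it; angular momentum about the pivot is conserved through the impact.
I_p = (1/12)(1.70)(2.40)² = 0.8160 kg·m². Taking the sense of the lump of clay's angular momentum as positive, L_{lump} = m v R = (0.182)(2.07)(2.40/2) = 0.4521 kg·m²/s.
L_i = −I_p ω_p + m v R = −(0.8160)(1.05) + 0.4521 = -0.4047 kg·m²/s.
After sticking, I_f = I_p + m R² = 0.8160 + (0.182)(2.40/2)² = 1.078 kg·m².
ω_f = L_i / I_f = -0.4047 / 1.078 = -0.3754 rad/s.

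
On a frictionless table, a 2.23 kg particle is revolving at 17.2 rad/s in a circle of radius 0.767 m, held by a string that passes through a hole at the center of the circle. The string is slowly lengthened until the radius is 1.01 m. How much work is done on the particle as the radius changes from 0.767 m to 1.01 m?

W ≈ -82.1 J

No torque about the axis ⇒ m r₁² ω₁ = m r₂² ω₂.
ω₂ = ω₁ (r₁/r₂)² = (17.2)(0.767/1.01)² = 9.919 rad/s.
W = ΔKE = ½m(v₂² − v₁²) = -82.14 J.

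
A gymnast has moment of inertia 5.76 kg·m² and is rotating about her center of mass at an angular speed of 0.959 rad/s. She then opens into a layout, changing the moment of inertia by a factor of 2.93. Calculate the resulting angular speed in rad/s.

ω₂ ≈ 0.327 rad/s

No external torque acts about the spin axis, so angular momentum is conserved.
I₂ = 2.93 × 5.76 = 16.88 kg·m².
ω₂ = I₁ω₁ / I₂ = (5.760)(0.959 rad/s) / (16.88) = 0.3273 rad/s.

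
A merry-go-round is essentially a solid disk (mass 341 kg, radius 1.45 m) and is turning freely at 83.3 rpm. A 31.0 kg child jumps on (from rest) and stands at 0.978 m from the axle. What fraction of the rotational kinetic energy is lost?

The added mass arrives with no angular momentum about the axle, and any external torque about the axle is negligible, so the system's angular momentum is conserved.
I_p = ½(341)(1.45)² = 358.5 kg·m².
Added inertia Σmr² = (31.0)(0.978)² = 29.65 kg·m²; I_f = 358.5 + 29.65 = 388.1 kg·m².
ω_f = I_p ω_i / I_f = (358.5)(83.3) / 388.1 = 76.94 rpm.
KE_i = ½(358.5)(8.723 rad/s)² = 13640 J; KE_f = ½(388.1)(8.057)² = 12600 J.
Fraction lost = 0.07640.

fraction ≈ 0.0764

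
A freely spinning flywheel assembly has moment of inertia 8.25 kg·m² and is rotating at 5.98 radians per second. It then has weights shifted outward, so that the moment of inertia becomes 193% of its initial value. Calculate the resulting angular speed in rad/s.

No external torque acts about the spin axis, so angular momentum is conserved.
I₂ = 1.93 × 8.25 = 15.92 kg·m².
ω₂ = I₁ω₁ / I₂ = (8.250)(5.98 rad/s) / (15.92) = 3.098 rad/s.

ω₂ ≈ 3.10 rad/s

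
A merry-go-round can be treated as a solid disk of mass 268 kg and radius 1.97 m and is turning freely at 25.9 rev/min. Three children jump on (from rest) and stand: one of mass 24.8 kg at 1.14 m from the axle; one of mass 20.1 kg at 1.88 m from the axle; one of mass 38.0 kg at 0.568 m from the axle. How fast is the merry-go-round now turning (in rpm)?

ω_f ≈ 21.2 rpm

The added mass arrives with no angular momentum about the axle, and any external torque about the axle is negligible, so the system's angular momentum is conserved.
I_p = ½(268)(1.97)² = 520.0 kg·m².
Added inertia Σmr² = (24.8)(1.14)² + (20.1)(1.88)² + (38.0)(0.568)² = 115.5 kg·m²; I_f = 520.0 + 115.5 = 635.6 kg·m².
ω_f = I_p ω_i / I_f = (520.0)(25.9) / 635.6 = 21.19 rpm.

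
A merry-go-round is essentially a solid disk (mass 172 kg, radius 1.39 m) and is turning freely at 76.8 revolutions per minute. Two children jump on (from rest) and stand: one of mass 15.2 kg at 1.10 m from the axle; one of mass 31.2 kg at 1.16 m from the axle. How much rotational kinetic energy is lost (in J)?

No external torque acts about the axle; L_before = L_after.
I_p = ½(172)(1.39)² = 166.2 kg·m².
Added inertia Σmr² = (15.2)(1.10)² + (31.2)(1.16)² = 60.37 kg·m²; I_f = 166.2 + 60.37 = 226.5 kg·m².
ω_f = I_p ω_i / I_f = (166.2)(76.8) / 226.5 = 56.33 rpm.
KE_i = ½(166.2)(8.042 rad/s)² = 5374 J; KE_f = ½(226.5)(5.899)² = 3942 J.

energy lost ≈ 1430 J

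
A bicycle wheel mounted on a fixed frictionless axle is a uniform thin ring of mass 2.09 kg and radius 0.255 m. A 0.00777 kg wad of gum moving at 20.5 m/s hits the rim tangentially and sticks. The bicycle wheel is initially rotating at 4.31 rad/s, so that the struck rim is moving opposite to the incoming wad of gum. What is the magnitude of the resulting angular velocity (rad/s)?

The axle reaction passes through the axle and exerts no torque about it; angular momentum about the axle is conserved through the impact.
I_p = (2.09)(0.255)² = 0.1359 kg·m². Taking the sense of the wad of gum's angular momentum as positive, L_{wad} = m v R = (0.00777)(20.5)(0.255) = 0.04062 kg·m²/s.
L_i = −I_p ω_p + m v R = −(0.1359)(4.31) + 0.04062 = -0.5451 kg·m²/s.
After sticking, I_f = I_p + m R² = 0.1359 + (0.00777)(0.255)² = 0.1364 kg·m².
ω_f = L_i / I_f = -0.5451 / 0.1364 = -3.996 rad/s.

|ω_f| ≈ 4.00 rad/s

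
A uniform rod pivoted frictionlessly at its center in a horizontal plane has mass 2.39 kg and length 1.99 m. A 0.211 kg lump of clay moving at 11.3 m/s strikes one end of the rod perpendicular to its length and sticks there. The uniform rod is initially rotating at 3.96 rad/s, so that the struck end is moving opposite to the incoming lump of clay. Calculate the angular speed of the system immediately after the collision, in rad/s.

|ω_f| ≈ 0.753 rad/s

About the pivot the impulsive forces during the collision are internal, so angular momentum about that axis is conserved.
I_p = (1/12)(2.39)(1.99)² = 0.7887 kg·m². Taking the sense of the lump of clay's angular momentum as positive, L_{lump} = m v R = (0.211)(11.3)(1.99/2) = 2.372 kg·m²/s.
L_i = −I_p ω_p + m v R = −(0.7887)(3.96) + 2.372 = -0.7510 kg·m²/s.
After sticking, I_f = I_p + m R² = 0.7887 + (0.211)(1.99/2)² = 0.9976 kg·m².
ω_f = L_i / I_f = -0.7510 / 0.9976 = -0.7527 rad/s.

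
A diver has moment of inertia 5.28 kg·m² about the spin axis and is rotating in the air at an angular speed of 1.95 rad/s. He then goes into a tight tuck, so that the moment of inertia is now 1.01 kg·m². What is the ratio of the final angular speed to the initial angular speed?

Angular momentum about the spin axis is conserved since the torque about it is zero.
ω₂/ω₁ = I₁/I₂ = 5.280 / 1.010 = 5.228.

ω₂/ω₁ ≈ 5.23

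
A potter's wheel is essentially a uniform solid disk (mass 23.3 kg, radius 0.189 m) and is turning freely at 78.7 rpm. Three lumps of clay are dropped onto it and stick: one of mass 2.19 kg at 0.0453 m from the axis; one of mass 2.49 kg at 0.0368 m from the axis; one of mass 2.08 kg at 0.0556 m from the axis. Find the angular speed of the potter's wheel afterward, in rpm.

No external torque acts about the axis; L_before = L_after.
I_p = ½(23.3)(0.189)² = 0.4161 kg·m².
Added inertia Σmr² = (2.19)(0.0453)² + (2.49)(0.0368)² + (2.08)(0.0556)² = 0.01430 kg·m²; I_f = 0.4161 + 0.01430 = 0.4304 kg·m².
ω_f = I_p ω_i / I_f = (0.4161)(78.7) / 0.4304 = 76.09 rpm.

ω_f ≈ 76.1 rpm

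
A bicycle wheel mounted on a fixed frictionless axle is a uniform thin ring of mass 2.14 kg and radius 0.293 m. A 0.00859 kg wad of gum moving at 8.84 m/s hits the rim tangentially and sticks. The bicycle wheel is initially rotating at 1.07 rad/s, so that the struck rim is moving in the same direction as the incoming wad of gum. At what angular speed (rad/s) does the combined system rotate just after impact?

The axle reaction passes through the axle and exerts no torque about it; angular momentum about the axle is conserved through the impact.
I_p = (2.14)(0.293)² = 0.1837 kg·m². Taking the sense of the wad of gum's angular momentum as positive, L_{wad} = m v R = (0.00859)(8.84)(0.293) = 0.02225 kg·m²/s.
L_i = +I_p ω_p + m v R = +(0.1837)(1.07) + 0.02225 = 0.2188 kg·m²/s.
After sticking, I_f = I_p + m R² = 0.1837 + (0.00859)(0.293)² = 0.1845 kg·m².
ω_f = L_i / I_f = 0.2188 / 0.1845 = 1.186 rad/s.

|ω_f| ≈ 1.19 rad/s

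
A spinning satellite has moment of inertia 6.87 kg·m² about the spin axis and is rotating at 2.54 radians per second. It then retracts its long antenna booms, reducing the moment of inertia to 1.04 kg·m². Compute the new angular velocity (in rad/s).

ω₂ ≈ 16.8 rad/s

With no external torque about the axis, L is conserved: I₁ω₁ = I₂ω₂.
ω₂ = I₁ω₁ / I₂ = (6.870)(2.54 rad/s) / (1.040) = 16.78 rad/s.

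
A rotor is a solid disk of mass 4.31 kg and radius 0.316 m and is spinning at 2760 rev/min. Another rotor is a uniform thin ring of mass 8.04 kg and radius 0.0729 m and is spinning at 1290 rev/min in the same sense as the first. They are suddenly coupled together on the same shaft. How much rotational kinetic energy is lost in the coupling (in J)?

ΔKE lost ≈ 422 J

The coupling torques are internal; angular momentum about the shared axis is conserved.
Moments of inertia: I_A = ½(4.31)(0.316)² = 0.2152 kg·m²; I_B = (8.04)(0.0729)² = 0.04273 kg·m².
Taking A's sense as positive: L = (0.2152)(2760) + (0.04273)(1290) = 649.0 kg·m²·rpm.
Combined I = 0.2152 + 0.04273 = 0.2579 kg·m².
ω_f = L / I = 649.0 / 0.2579 = 2516 rpm.
KE_i = ½ΣIω² = 9378 J; KE_f = ½(0.2579)(263.5)² = 8956 J.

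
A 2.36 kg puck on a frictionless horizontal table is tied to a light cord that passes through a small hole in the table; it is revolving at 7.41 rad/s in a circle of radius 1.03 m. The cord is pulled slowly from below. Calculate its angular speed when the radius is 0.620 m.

No torque about the axis ⇒ m r₁² ω₁ = m r₂² ω₂.
ω₂ = ω₁ (r₁/r₂)² = (7.41)(1.03/0.620)² = 20.45 rad/s.

ω₂ ≈ 20.5 rad/s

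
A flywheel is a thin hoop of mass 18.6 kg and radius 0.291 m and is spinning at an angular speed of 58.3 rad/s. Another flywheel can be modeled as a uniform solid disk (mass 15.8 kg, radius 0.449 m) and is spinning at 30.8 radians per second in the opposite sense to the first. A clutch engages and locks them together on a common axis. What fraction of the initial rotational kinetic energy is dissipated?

fraction ≈ 0.916

No external torque acts about the common axis, so total angular momentum is conserved.
Moments of inertia: I_A = (18.6)(0.291)² = 1.575 kg·m²; I_B = ½(15.8)(0.449)² = 1.593 kg·m².
Taking A's sense as positive: L = (1.575)(58.3) − (1.593)(30.8) = 42.77 kg·m²·rad/s.
Combined I = 1.575 + 1.593 = 3.168 kg·m².
ω_f = L / I = 42.77 / 3.168 = 13.50 rad/s.
KE_i = ½ΣIω² = 3432 J; KE_f = ½(3.168)(13.50)² = 288.8 J.
Fraction dissipated = (KE_i − KE_f)/KE_i = 0.9159.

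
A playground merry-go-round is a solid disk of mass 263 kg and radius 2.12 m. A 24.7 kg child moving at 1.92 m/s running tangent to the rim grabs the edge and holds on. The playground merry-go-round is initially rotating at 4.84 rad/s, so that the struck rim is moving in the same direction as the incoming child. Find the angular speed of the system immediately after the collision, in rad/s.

About the axle the impulsive forces during the collision are internal, so angular momentum about that axis is conserved.
I_p = ½(263)(2.12)² = 591.0 kg·m². Taking the sense of the child's angular momentum as positive, L_{child} = m v R = (24.7)(1.92)(2.12) = 100.5 kg·m²/s.
L_i = +I_p ω_p + m v R = +(591.0)(4.84) + 100.5 = 2961 kg·m²/s.
After sticking, I_f = I_p + m R² = 591.0 + (24.7)(2.12)² = 702.0 kg·m².
ω_f = L_i / I_f = 2961 / 702.0 = 4.218 rad/s.

|ω_f| ≈ 4.22 rad/s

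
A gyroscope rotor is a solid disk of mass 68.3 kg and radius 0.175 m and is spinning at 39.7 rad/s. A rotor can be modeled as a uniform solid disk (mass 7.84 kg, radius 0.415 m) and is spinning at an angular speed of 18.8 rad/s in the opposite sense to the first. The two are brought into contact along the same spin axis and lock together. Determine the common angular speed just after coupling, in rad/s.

|ω_f| ≈ 16.8 rad/s

No external torque acts about the common axis, so total angular momentum is conserved.
Moments of inertia: I_A = ½(68.3)(0.175)² = 1.046 kg·m²; I_B = ½(7.84)(0.415)² = 0.6751 kg·m².
Taking A's sense as positive: L = (1.046)(39.7) − (0.6751)(18.8) = 28.83 kg·m²·rad/s.
Combined I = 1.046 + 0.6751 = 1.721 kg·m².
ω_f = L / I = 28.83 / 1.721 = 16.75 rad/s.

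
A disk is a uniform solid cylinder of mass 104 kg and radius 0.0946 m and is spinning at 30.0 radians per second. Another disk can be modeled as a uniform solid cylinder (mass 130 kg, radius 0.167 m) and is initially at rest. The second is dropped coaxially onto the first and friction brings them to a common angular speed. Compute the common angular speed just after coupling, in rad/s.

The coupling torques are internal; angular momentum about the shared axis is conserved.
Moments of inertia: I_A = ½(104)(0.0946)² = 0.4654 kg·m²; I_B = ½(130)(0.167)² = 1.813 kg·m².
Taking A's sense as positive: L = (0.4654)(30.0) = 13.96 kg·m²·rad/s.
Combined I = 0.4654 + 1.813 = 2.278 kg·m².
ω_f = L / I = 13.96 / 2.278 = 6.128 rad/s.

|ω_f| ≈ 6.13 rad/s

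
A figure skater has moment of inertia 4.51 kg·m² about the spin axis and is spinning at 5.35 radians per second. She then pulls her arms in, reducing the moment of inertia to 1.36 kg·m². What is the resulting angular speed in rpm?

ω₂ ≈ 169 rpm

With no external torque about the axis, L is conserved: I₁ω₁ = I₂ω₂.
ω₂ = I₁ω₁ / I₂ = (4.510)(5.35 rad/s) / (1.360) = 17.74 rad/s = 169.4 rpm.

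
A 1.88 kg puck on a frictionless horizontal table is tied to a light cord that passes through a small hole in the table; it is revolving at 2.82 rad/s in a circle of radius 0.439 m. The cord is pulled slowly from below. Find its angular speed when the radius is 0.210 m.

The constraining force is radial, so m r² ω about the center is conserved.
ω₂ = ω₁ (r₁/r₂)² = (2.82)(0.439/0.210)² = 12.32 rad/s.

ω₂ ≈ 12.3 rad/s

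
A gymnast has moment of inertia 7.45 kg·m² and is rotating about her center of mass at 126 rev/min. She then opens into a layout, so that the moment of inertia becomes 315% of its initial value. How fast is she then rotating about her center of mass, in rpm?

Angular momentum about the spin axis is conserved since the torque about it is zero.
I₂ = 3.15 × 7.45 = 23.47 kg·m².
ω₂ = I₁ω₁ / I₂ = (7.450)(126 rpm) / (23.47) = 40.00 rpm.

ω₂ ≈ 40.0 rpm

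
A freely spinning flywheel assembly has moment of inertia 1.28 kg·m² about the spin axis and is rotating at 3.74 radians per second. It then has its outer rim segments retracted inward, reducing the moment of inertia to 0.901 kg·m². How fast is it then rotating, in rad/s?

ω₂ ≈ 5.31 rad/s

With no external torque about the axis, L is conserved: I₁ω₁ = I₂ω₂.
ω₂ = I₁ω₁ / I₂ = (1.280)(3.74 rad/s) / (0.9010) = 5.313 rad/s.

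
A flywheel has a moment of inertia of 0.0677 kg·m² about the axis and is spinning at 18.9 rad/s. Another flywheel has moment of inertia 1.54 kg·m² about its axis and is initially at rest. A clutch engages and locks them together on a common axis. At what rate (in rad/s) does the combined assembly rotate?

|ω_f| ≈ 0.796 rad/s

No external torque acts about the common axis, so total angular momentum is conserved.
Taking A's sense as positive: L = (0.06770)(18.9) = 1.280 kg·m²·rad/s.
Combined I = 0.06770 + 1.540 = 1.608 kg·m².
ω_f = L / I = 1.280 / 1.608 = 0.7959 rad/s.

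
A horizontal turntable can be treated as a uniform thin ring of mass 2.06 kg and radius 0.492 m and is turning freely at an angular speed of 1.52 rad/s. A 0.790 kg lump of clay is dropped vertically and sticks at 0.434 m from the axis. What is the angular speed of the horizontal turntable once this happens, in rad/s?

No external torque acts about the axis; L_before = L_after.
I_p = (2.06)(0.492)² = 0.4987 kg·m².
Added inertia Σmr² = (0.790)(0.434)² = 0.1488 kg·m²; I_f = 0.4987 + 0.1488 = 0.6475 kg·m².
ω_f = I_p ω_i / I_f = (0.4987)(1.52) / 0.6475 = 1.171 rad/s.

ω_f ≈ 1.17 rad/s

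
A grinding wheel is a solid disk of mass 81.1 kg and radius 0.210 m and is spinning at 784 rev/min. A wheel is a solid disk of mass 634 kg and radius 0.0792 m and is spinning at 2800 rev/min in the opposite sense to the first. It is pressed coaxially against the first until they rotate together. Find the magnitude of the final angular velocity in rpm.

The coupling torques are internal; angular momentum about the shared axis is conserved.
Moments of inertia: I_A = ½(81.1)(0.210)² = 1.788 kg·m²; I_B = ½(634)(0.0792)² = 1.988 kg·m².
Taking A's sense as positive: L = (1.788)(784) − (1.988)(2800) = -4166 kg·m²·rpm.
Combined I = 1.788 + 1.988 = 3.777 kg·m².
ω_f = L / I = -4166 / 3.777 = -1103 rpm.

|ω_f| ≈ 1100 rpm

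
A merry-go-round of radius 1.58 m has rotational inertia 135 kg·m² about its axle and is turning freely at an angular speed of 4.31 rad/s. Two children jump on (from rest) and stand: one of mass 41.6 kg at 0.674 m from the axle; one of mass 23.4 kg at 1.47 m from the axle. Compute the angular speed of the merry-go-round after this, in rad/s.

ω_f ≈ 2.85 rad/s

No external torque acts about the axle; L_before = L_after.
Added inertia Σmr² = (41.6)(0.674)² + (23.4)(1.47)² = 69.46 kg·m²; I_f = 135.0 + 69.46 = 204.5 kg·m².
ω_f = I_p ω_i / I_f = (135.0)(4.31) / 204.5 = 2.846 rad/s.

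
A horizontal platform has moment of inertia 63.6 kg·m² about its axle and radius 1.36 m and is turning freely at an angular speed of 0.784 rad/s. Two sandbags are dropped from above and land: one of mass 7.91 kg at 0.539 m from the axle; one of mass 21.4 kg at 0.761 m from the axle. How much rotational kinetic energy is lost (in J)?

energy lost ≈ 3.67 J

The added mass arrives with no angular momentum about the axle, and any external torque about the axle is negligible, so the system's angular momentum is conserved.
Added inertia Σmr² = (7.91)(0.539)² + (21.4)(0.761)² = 14.69 kg·m²; I_f = 63.60 + 14.69 = 78.29 kg·m².
ω_f = I_p ω_i / I_f = (63.60)(0.784) / 78.29 = 0.6369 rad/s.
KE_i = ½(63.60)(0.7840 rad/s)² = 19.55 J; KE_f = ½(78.29)(0.6369)² = 15.88 J.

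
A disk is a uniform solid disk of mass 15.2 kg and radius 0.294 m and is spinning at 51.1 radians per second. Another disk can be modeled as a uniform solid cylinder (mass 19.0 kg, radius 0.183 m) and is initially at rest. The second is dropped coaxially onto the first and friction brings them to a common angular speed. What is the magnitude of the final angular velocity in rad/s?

|ω_f| ≈ 34.4 rad/s

The coupling torques are internal; angular momentum about the shared axis is conserved.
Moments of inertia: I_A = ½(15.2)(0.294)² = 0.6569 kg·m²; I_B = ½(19.0)(0.183)² = 0.3181 kg·m².
Taking A's sense as positive: L = (0.6569)(51.1) = 33.57 kg·m²·rad/s.
Combined I = 0.6569 + 0.3181 = 0.9751 kg·m².
ω_f = L / I = 33.57 / 0.9751 = 34.43 rad/s.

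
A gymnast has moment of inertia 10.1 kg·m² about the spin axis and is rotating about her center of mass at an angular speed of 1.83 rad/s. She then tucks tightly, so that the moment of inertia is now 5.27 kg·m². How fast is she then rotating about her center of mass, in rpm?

ω₂ ≈ 33.5 rpm

With no external torque about the axis, L is conserved: I₁ω₁ = I₂ω₂.
ω₂ = I₁ω₁ / I₂ = (10.10)(1.83 rad/s) / (5.270) = 3.507 rad/s = 33.49 rpm.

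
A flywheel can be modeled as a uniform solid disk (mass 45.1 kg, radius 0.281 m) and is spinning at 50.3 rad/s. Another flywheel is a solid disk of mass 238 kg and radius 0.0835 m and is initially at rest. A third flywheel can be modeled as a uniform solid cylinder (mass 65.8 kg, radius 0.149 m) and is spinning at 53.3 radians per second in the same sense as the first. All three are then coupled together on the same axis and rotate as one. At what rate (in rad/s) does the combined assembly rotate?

|ω_f| ≈ 38.5 rad/s

No external torque acts about the common axis, so total angular momentum is conserved.
Moments of inertia: I_A = ½(45.1)(0.281)² = 1.781 kg·m²; I_B = ½(238)(0.0835)² = 0.8297 kg·m²; I_C = ½(65.8)(0.149)² = 0.7304 kg·m².
Taking A's sense as positive: L = (1.781)(50.3) + (0.7304)(53.3) = 128.5 kg·m²·rad/s.
Combined I = 1.781 + 0.8297 + 0.7304 = 3.341 kg·m².
ω_f = L / I = 128.5 / 3.341 = 38.46 rad/s.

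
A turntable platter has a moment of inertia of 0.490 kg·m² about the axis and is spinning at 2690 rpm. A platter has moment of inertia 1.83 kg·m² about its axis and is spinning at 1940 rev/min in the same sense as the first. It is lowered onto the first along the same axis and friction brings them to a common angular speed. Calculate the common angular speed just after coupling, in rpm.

No external torque acts about the common axis, so total angular momentum is conserved.
Taking A's sense as positive: L = (0.4900)(2690) + (1.830)(1940) = 4868 kg·m²·rpm.
Combined I = 0.4900 + 1.830 = 2.320 kg·m².
ω_f = L / I = 4868 / 2.320 = 2098 rpm.

|ω_f| ≈ 2100 rpm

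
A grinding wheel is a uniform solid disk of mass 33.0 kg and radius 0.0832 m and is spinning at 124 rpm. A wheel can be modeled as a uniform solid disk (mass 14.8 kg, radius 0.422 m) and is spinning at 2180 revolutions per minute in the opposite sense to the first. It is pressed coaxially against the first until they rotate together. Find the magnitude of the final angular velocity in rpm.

The coupling torques are internal; angular momentum about the shared axis is conserved.
Moments of inertia: I_A = ½(33.0)(0.0832)² = 0.1142 kg·m²; I_B = ½(14.8)(0.422)² = 1.318 kg·m².
Taking A's sense as positive: L = (0.1142)(124) − (1.318)(2180) = -2859 kg·m²·rpm.
Combined I = 0.1142 + 1.318 = 1.432 kg·m².
ω_f = L / I = -2859 / 1.432 = -1996 rpm.

|ω_f| ≈ 2000 rpm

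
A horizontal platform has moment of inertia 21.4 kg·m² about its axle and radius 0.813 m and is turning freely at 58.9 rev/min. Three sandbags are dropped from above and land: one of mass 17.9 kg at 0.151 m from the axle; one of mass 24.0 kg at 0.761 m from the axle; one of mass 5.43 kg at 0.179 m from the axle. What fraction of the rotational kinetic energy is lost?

The added mass arrives with no angular momentum about the axle, and any external torque about the axle is negligible, so the system's angular momentum is conserved.
Added inertia Σmr² = (17.9)(0.151)² + (24.0)(0.761)² + (5.43)(0.179)² = 14.48 kg·m²; I_f = 21.40 + 14.48 = 35.88 kg·m².
ω_f = I_p ω_i / I_f = (21.40)(58.9) / 35.88 = 35.13 rpm.
KE_i = ½(21.40)(6.168 rad/s)² = 407.1 J; KE_f = ½(35.88)(3.679)² = 242.8 J.
Fraction lost = 0.4036.

fraction ≈ 0.404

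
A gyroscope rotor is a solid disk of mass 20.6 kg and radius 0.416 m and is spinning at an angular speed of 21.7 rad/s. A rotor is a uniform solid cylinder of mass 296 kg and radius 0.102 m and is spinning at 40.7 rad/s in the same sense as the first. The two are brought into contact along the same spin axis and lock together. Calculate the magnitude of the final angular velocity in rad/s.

|ω_f| ≈ 30.5 rad/s

The coupling torques are internal; angular momentum about the shared axis is conserved.
Moments of inertia: I_A = ½(20.6)(0.416)² = 1.782 kg·m²; I_B = ½(296)(0.102)² = 1.540 kg·m².
Taking A's sense as positive: L = (1.782)(21.7) + (1.540)(40.7) = 101.3 kg·m²·rad/s.
Combined I = 1.782 + 1.540 = 3.322 kg·m².
ω_f = L / I = 101.3 / 3.322 = 30.51 rad/s.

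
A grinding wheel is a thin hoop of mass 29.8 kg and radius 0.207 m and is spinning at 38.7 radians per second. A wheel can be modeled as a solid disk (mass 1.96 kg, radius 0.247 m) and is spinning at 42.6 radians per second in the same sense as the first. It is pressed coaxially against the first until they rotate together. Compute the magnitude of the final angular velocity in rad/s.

The coupling torques are internal; angular momentum about the shared axis is conserved.
Moments of inertia: I_A = (29.8)(0.207)² = 1.277 kg·m²; I_B = ½(1.96)(0.247)² = 0.05979 kg·m².
Taking A's sense as positive: L = (1.277)(38.7) + (0.05979)(42.6) = 51.96 kg·m²·rad/s.
Combined I = 1.277 + 0.05979 = 1.337 kg·m².
ω_f = L / I = 51.96 / 1.337 = 38.87 rad/s.

|ω_f| ≈ 38.9 rad/s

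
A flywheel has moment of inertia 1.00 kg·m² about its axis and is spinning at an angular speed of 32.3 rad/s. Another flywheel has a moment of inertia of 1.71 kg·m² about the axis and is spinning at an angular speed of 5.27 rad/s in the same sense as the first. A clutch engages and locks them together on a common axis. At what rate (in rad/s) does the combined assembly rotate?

|ω_f| ≈ 15.2 rad/s

The coupling torques are internal; angular momentum about the shared axis is conserved.
Taking A's sense as positive: L = (1.000)(32.3) + (1.710)(5.27) = 41.31 kg·m²·rad/s.
Combined I = 1.000 + 1.710 = 2.710 kg·m².
ω_f = L / I = 41.31 / 2.710 = 15.24 rad/s.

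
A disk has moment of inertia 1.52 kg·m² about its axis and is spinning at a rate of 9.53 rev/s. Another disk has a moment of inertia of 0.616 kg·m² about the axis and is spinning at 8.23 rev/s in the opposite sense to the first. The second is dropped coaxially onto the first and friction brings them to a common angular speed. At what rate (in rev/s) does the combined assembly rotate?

The coupling torques are internal; angular momentum about the shared axis is conserved.
Taking A's sense as positive: L = (1.520)(9.53) − (0.6160)(8.23) = 9.416 kg·m²·rev/s.
Combined I = 1.520 + 0.6160 = 2.136 kg·m².
ω_f = L / I = 9.416 / 2.136 = 4.408 rev/s.

|ω_f| ≈ 4.41 rev/s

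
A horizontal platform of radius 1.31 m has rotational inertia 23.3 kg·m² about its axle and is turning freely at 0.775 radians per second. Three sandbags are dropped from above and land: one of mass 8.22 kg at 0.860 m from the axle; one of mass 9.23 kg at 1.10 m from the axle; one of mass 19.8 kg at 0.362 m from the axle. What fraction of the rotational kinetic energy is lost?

fraction ≈ 0.460

The added mass arrives with no angular momentum about the axle, and any external torque about the axle is negligible, so the system's angular momentum is conserved.
Added inertia Σmr² = (8.22)(0.860)² + (9.23)(1.10)² + (19.8)(0.362)² = 19.84 kg·m²; I_f = 23.30 + 19.84 = 43.14 kg·m².
ω_f = I_p ω_i / I_f = (23.30)(0.775) / 43.14 = 0.4186 rad/s.
KE_i = ½(23.30)(0.7750 rad/s)² = 6.997 J; KE_f = ½(43.14)(0.4186)² = 3.779 J.
Fraction lost = 0.4599.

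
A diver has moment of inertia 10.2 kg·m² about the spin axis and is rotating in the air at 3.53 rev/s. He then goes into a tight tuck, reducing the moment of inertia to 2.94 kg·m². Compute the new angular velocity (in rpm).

No external torque acts about the spin axis, so angular momentum is conserved.
ω₂ = I₁ω₁ / I₂ = (10.20)(3.53 rev/s) / (2.940) = 12.25 rev/s = 734.8 rpm.

ω₂ ≈ 735 rpm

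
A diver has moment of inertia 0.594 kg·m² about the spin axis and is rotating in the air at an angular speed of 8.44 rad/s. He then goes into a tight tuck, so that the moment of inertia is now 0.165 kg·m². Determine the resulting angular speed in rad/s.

No external torque acts about the spin axis, so angular momentum is conserved.
ω₂ = I₁ω₁ / I₂ = (0.5940)(8.44 rad/s) / (0.1650) = 30.38 rad/s.

ω₂ ≈ 30.4 rad/s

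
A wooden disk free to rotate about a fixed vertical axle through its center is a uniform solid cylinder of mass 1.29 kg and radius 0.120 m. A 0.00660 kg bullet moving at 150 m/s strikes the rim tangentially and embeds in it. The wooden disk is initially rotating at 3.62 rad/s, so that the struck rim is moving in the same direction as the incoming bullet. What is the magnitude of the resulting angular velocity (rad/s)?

|ω_f| ≈ 16.2 rad/s

About the axle the impulsive forces during the collision are internal, so angular momentum about that axis is conserved.
I_p = ½(1.29)(0.120)² = 0.009288 kg·m². Taking the sense of the bullet's angular momentum as positive, L_{bullet} = m v R = (0.00660)(150)(0.120) = 0.1188 kg·m²/s.
L_i = +I_p ω_p + m v R = +(0.009288)(3.62) + 0.1188 = 0.1524 kg·m²/s.
After sticking, I_f = I_p + m R² = 0.009288 + (0.00660)(0.120)² = 0.009383 kg·m².
ω_f = L_i / I_f = 0.1524 / 0.009383 = 16.24 rad/s.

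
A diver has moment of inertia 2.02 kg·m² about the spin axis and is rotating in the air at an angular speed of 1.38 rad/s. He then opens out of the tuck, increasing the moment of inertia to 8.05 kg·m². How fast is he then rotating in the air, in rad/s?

No external torque acts about the spin axis, so angular momentum is conserved.
ω₂ = I₁ω₁ / I₂ = (2.020)(1.38 rad/s) / (8.050) = 0.3463 rad/s.

ω₂ ≈ 0.346 rad/s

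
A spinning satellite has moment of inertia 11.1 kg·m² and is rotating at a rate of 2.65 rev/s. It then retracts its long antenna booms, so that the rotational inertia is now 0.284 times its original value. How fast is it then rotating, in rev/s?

With no external torque about the axis, L is conserved: I₁ω₁ = I₂ω₂.
I₂ = 0.284 × 11.1 = 3.152 kg·m².
ω₂ = I₁ω₁ / I₂ = (11.10)(2.65 rev/s) / (3.152) = 9.331 rev/s.

ω₂ ≈ 9.33 rev/s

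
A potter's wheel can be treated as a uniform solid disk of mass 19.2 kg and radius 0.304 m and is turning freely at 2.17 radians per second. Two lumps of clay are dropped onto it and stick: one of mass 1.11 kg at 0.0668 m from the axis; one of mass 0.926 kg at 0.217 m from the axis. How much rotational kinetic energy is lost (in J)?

energy lost ≈ 0.108 J

No external torque acts about the axis; L_before = L_after.
I_p = ½(19.2)(0.304)² = 0.8872 kg·m².
Added inertia Σmr² = (1.11)(0.0668)² + (0.926)(0.217)² = 0.04856 kg·m²; I_f = 0.8872 + 0.04856 = 0.9358 kg·m².
ω_f = I_p ω_i / I_f = (0.8872)(2.17) / 0.9358 = 2.057 rad/s.
KE_i = ½(0.8872)(2.170 rad/s)² = 2.089 J; KE_f = ½(0.9358)(2.057)² = 1.980 J.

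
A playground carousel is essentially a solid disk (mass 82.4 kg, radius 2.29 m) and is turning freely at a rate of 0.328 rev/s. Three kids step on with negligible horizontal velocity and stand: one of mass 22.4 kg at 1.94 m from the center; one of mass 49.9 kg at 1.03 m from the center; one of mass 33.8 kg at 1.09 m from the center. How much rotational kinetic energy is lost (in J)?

The added mass arrives with no angular momentum about the center, and any external torque about the center is negligible, so the system's angular momentum is conserved.
I_p = ½(82.4)(2.29)² = 216.1 kg·m².
Added inertia Σmr² = (22.4)(1.94)² + (49.9)(1.03)² + (33.8)(1.09)² = 177.4 kg·m²; I_f = 216.1 + 177.4 = 393.5 kg·m².
ω_f = I_p ω_i / I_f = (216.1)(0.328) / 393.5 = 0.1801 rev/s.
KE_i = ½(216.1)(2.061 rad/s)² = 458.8 J; KE_f = ½(393.5)(1.132)² = 252.0 J.

energy lost ≈ 207 J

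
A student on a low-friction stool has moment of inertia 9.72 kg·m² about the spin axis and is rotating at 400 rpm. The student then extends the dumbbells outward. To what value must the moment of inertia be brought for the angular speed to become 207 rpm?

No external torque acts about the spin axis, so angular momentum is conserved.
I₂ = I₁ω₁ / ω₂ = (9.72)(400) / (207) = 18.78 kg·m².

I₂ ≈ 18.8 kg·m²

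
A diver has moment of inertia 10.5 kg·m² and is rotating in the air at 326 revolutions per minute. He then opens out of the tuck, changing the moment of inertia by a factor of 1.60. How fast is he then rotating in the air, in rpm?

ω₂ ≈ 204 rpm

With no external torque about the axis, L is conserved: I₁ω₁ = I₂ω₂.
I₂ = 1.60 × 10.5 = 16.80 kg·m².
ω₂ = I₁ω₁ / I₂ = (10.50)(326 rpm) / (16.80) = 203.8 rpm.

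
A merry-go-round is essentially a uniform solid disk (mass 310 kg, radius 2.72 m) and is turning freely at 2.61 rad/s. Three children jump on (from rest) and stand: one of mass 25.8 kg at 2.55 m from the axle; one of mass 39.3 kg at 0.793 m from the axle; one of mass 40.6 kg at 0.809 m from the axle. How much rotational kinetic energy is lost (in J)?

energy lost ≈ 626 J

The added mass arrives with no angular momentum about the axle, and any external torque about the axle is negligible, so the system's angular momentum is conserved.
I_p = ½(310)(2.72)² = 1147 kg·m².
Added inertia Σmr² = (25.8)(2.55)² + (39.3)(0.793)² + (40.6)(0.809)² = 219.1 kg·m²; I_f = 1147 + 219.1 = 1366 kg·m².
ω_f = I_p ω_i / I_f = (1147)(2.61) / 1366 = 2.191 rad/s.
KE_i = ½(1147)(2.610 rad/s)² = 3906 J; KE_f = ½(1366)(2.191)² = 3279 J.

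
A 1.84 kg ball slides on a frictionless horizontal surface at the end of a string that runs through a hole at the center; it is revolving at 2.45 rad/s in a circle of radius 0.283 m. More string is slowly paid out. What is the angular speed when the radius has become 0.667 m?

ω₂ ≈ 0.441 rad/s

No torque about the axis ⇒ m r₁² ω₁ = m r₂² ω₂.
ω₂ = ω₁ (r₁/r₂)² = (2.45)(0.283/0.667)² = 0.4410 rad/s.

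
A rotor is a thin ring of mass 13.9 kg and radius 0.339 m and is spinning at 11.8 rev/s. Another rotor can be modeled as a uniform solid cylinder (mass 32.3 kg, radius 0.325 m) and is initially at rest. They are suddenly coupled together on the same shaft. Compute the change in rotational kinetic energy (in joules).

ΔKE ≈ -2270 J

No external torque acts about the common axis, so total angular momentum is conserved.
Moments of inertia: I_A = (13.9)(0.339)² = 1.597 kg·m²; I_B = ½(32.3)(0.325)² = 1.706 kg·m².
Taking A's sense as positive: L = (1.597)(11.8) = 18.85 kg·m²·rev/s.
Combined I = 1.597 + 1.706 = 3.303 kg·m².
ω_f = L / I = 18.85 / 3.303 = 5.706 rev/s.
KE_i = ½ΣIω² = 4390 J; KE_f = ½(3.303)(35.85)² = 2123 J.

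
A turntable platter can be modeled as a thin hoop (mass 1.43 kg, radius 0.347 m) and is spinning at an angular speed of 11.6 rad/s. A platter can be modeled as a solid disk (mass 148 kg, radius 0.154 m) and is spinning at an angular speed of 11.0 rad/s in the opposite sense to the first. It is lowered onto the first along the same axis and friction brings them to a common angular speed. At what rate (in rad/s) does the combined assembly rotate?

No external torque acts about the common axis, so total angular momentum is conserved.
Moments of inertia: I_A = (1.43)(0.347)² = 0.1722 kg·m²; I_B = ½(148)(0.154)² = 1.755 kg·m².
Taking A's sense as positive: L = (0.1722)(11.6) − (1.755)(11.0) = -17.31 kg·m²·rad/s.
Combined I = 0.1722 + 1.755 = 1.927 kg·m².
ω_f = L / I = -17.31 / 1.927 = -8.981 rad/s.

|ω_f| ≈ 8.98 rad/s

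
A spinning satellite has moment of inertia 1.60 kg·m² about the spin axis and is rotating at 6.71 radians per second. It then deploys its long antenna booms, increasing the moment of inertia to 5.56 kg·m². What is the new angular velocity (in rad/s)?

ω₂ ≈ 1.93 rad/s

Angular momentum about the spin axis is conserved since the torque about it is zero.
ω₂ = I₁ω₁ / I₂ = (1.600)(6.71 rad/s) / (5.560) = 1.931 rad/s.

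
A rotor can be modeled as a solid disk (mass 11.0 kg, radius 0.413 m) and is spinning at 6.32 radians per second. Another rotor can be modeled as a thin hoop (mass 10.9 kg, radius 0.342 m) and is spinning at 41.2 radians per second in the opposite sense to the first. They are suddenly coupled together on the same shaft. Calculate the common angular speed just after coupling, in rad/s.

No external torque acts about the common axis, so total angular momentum is conserved.
Moments of inertia: I_A = ½(11.0)(0.413)² = 0.9381 kg·m²; I_B = (10.9)(0.342)² = 1.275 kg·m².
Taking A's sense as positive: L = (0.9381)(6.32) − (1.275)(41.2) = -46.60 kg·m²·rad/s.
Combined I = 0.9381 + 1.275 = 2.213 kg·m².
ω_f = L / I = -46.60 / 2.213 = -21.06 rad/s.

|ω_f| ≈ 21.1 rad/s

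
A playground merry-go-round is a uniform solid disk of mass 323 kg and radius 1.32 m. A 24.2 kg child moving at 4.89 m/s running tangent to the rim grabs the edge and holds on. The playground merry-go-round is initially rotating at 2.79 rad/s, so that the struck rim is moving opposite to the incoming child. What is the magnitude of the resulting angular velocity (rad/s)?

The axle reaction passes through the axle and exerts no torque about it; angular momentum about the axle is conserved through the impact.
I_p = ½(323)(1.32)² = 281.4 kg·m². Taking the sense of the child's angular momentum as positive, L_{child} = m v R = (24.2)(4.89)(1.32) = 156.2 kg·m²/s.
L_i = −I_p ω_p + m v R = −(281.4)(2.79) + 156.2 = -628.9 kg·m²/s.
After sticking, I_f = I_p + m R² = 281.4 + (24.2)(1.32)² = 323.6 kg·m².
ω_f = L_i / I_f = -628.9 / 323.6 = -1.944 rad/s.

|ω_f| ≈ 1.94 rad/s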